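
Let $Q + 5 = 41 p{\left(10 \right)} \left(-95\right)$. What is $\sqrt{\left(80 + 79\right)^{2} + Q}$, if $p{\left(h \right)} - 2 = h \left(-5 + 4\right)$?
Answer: $2 \sqrt{14109} \approx 237.56$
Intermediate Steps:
$p{\left(h \right)} = 2 - h$ ($p{\left(h \right)} = 2 + h \left(-5 + 4\right) = 2 + h \left(-1\right) = 2 - h$)
$Q = 31155$ ($Q = -5 + 41 \left(2 - 10\right) \left(-95\right) = -5 + 41 \left(-8\right) \left(-95\right) = -5 - -31160 = -5 + 31160 = 31155$)
$\sqrt{\left(80 + 79\right)^{2} + Q} = \sqrt{\left(80 + 79\right)^{2} + 31155} = \sqrt{159^{2} + 31155} = \sqrt{25281 + 31155} = \sqrt{56436} = 2 \sqrt{14109}$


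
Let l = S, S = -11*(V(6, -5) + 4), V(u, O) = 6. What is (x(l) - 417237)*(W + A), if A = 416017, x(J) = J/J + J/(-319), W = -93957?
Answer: -3896872538040/29 ≈ -1.3437e+11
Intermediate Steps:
S = -110 (S = -11*(6 + 4) = -11*10 = -110)
l = -110
x(J) = 1 - J/319 (x(J) = 1 + J*(-1/319) = 1 - J/319)
(x(l) - 417237)*(W + A) = ((1 - 1/319*(-110)) - 417237)*(-93957 + 416017) = ((1 + 10/29) - 417237)*322060 = (39/29 - 417237)*322060 = -12099834/29*322060 = -3896872538040/29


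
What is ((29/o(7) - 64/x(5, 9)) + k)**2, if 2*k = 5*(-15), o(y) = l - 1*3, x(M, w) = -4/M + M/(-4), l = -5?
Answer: 10556001/107584 ≈ 98.119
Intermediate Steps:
x(M, w) = -4/M - M/4 (x(M, w) = -4/M + M*(-1/4) = -4/M - M/4)
o(y) = -8 (o(y) = -5 - 1*3 = -5 - 3 = -8)
k = -75/2 (k = (5*(-15))/2 = (1/2)*(-75) = -75/2 ≈ -37.500)
((29/o(7) - 64/x(5, 9)) + k)**2 = ((29/(-8) - 64/(-4/5 - 1/4*5)) - 75/2)**2 = ((29*(-1/8) - 64/(-4*1/5 - 5/4)) - 75/2)**2 = ((-29/8 - 64/(-4/5 - 5/4)) - 75/2)**2 = ((-29/8 - 64/(-41/20)) - 75/2)**2 = ((-29/8 - 64*(-20/41)) - 75/2)**2 = ((-29/8 + 1280/41) - 75/2)**2 = (9051/328 - 75/2)**2 = (-3249/328)**2 = 10556001/107584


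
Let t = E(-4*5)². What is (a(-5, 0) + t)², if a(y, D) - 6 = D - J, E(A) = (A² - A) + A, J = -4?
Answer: 25603200100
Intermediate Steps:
E(A) = A²
t = 160000 (t = ((-4*5)²)² = ((-20)²)² = 400² = 160000)
a(y, D) = 10 + D (a(y, D) = 6 + (D - 1*(-4)) = 6 + (D + 4) = 6 + (4 + D) = 10 + D)
(a(-5, 0) + t)² = ((10 + 0) + 160000)² = (10 + 160000)² = 160010² = 25603200100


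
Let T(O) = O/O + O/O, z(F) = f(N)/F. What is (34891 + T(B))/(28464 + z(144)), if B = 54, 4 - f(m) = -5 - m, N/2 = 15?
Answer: 1674864/1366285 ≈ 1.2259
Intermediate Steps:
N = 30 (N = 2*15 = 30)
f(m) = 9 + m (f(m) = 4 - (-5 - m) = 4 + (5 + m) = 9 + m)
z(F) = 39/F (z(F) = (9 + 30)/F = 39/F)
T(O) = 2 (T(O) = 1 + 1 = 2)
(34891 + T(B))/(28464 + z(144)) = (34891 + 2)/(28464 + 39/144) = 34893/(28464 + 39*(1/144)) = 34893/(28464 + 13/48) = 34893/(1366285/48) = 34893*(48/1366285) = 1674864/1366285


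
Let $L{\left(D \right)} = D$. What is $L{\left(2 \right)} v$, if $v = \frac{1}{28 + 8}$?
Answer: $\frac{1}{18} \approx 0.055556$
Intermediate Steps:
$v = \frac{1}{36} \approx 0.027778$
$L{\left(2 \right)} v = 2 \cdot \frac{1}{36} = \frac{1}{18}$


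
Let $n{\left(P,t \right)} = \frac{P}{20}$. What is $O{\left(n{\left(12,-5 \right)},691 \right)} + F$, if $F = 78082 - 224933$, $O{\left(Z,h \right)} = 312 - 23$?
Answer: $-146562$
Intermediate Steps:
$n{\left(P,t \right)} = \frac{P}{20}$ ($n{\left(P,t \right)} = P \frac{1}{20} = \frac{P}{20}$)
$O{\left(Z,h \right)} = 289$
$F = -146851$ ($F = 78082 - 224933 = -146851$)
$O{\left(n{\left(12,-5 \right)},691 \right)} + F = 289 - 146851 = -146562$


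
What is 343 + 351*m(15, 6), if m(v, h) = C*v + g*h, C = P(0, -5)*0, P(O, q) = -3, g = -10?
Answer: -20717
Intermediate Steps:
C = 0 (C = -3*0 = 0)
m(v, h) = -10*h (m(v, h) = 0*v - 10*h = 0 - 10*h = -10*h)
343 + 351*m(15, 6) = 343 + 351*(-10*6) = 343 + 351*(-60) = 343 - 21060 = -20717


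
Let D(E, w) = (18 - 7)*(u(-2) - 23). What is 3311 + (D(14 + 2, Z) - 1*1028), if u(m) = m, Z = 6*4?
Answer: 2008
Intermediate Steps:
Z = 24
D(E, w) = -275 (D(E, w) = (18 - 7)*(-2 - 23) = 11*(-25) = -275)
3311 + (D(14 + 2, Z) - 1*1028) = 3311 + (-275 - 1*1028) = 3311 + (-275 - 1028) = 3311 - 1303 = 2008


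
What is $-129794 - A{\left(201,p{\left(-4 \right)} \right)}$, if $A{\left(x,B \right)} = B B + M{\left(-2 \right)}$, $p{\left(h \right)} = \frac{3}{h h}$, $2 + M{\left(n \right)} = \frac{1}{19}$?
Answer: $- \frac{631308715}{4864} \approx -1.2979 \cdot 10^{5}$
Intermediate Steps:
$M{\left(n \right)} = - \frac{37}{19}$ ($M{\left(n \right)} = -2 + \frac{1}{19} = - \frac{37}{19}$)
$p{\left(h \right)} = \frac{3}{h^{2}}$
$A{\left(x,B \right)} = - \frac{37}{19} + B^{2}$ ($A{\left(x,B \right)} = B B - \frac{37}{19} = B^{2} - \frac{37}{19} = - \frac{37}{19} + B^{2}$)
$-129794 - A{\left(201,p{\left(-4 \right)} \right)} = -129794 - \left(- \frac{37}{19} + \left(\frac{3}{16}\right)^{2}\right) = -129794 - \left(- \frac{37}{19} + \frac{9}{256}\right) = -129794 - - \frac{9301}{4864} = -129794 + \frac{9301}{4864} = - \frac{631308715}{4864}$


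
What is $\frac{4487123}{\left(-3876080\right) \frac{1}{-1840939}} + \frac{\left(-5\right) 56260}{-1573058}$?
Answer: $\frac{6497138866705668913}{3048649326320} \approx 2.1312 \cdot 10^{6}$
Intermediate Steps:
$\frac{4487123}{\left(-3876080\right) \frac{1}{-1840939}} + \frac{\left(-5\right) 56260}{-1573058} = \frac{4487123}{\left(-3876080\right) \left(- \frac{1}{1840939}\right)} - - \frac{140650}{786529} = \frac{4487123}{\frac{3876080}{1840939}} + \frac{140650}{786529} = 4487123 \cdot \frac{1840939}{3876080} + \frac{140650}{786529} = \frac{8260519728497}{3876080} + \frac{140650}{786529} = \frac{6497138866705668913}{3048649326320}$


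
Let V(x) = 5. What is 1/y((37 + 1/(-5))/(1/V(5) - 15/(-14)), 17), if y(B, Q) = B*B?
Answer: 7921/6635776 ≈ 0.0011937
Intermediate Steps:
y(B, Q) = B²
1/y((37 + 1/(-5))/(1/V(5) - 15/(-14)), 17) = 1/(((37 + 1/(-5))/(1/5 - 15/(-14)))²) = 1/(((37 - ⅕)/(⅕ - 15*(-1/14)))²) = 1/((184/(5*(⅕ + 15/14)))²) = 1/((184/(5*(89/70)))²) = 1/(((184/5)*(70/89))²) = 1/((2576/89)²) = 1/(6635776/7921) = 7921/6635776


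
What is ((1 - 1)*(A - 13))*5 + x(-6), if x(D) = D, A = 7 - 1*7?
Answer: -6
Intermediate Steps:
A = 0 (A = 7 - 7 = 0)
((1 - 1)*(A - 13))*5 + x(-6) = ((1 - 1)*(0 - 13))*5 - 6 = (0*(-13))*5 - 6 = 0*5 - 6 = 0 - 6 = -6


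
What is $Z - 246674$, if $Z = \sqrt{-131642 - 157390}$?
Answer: $-246674 + 2 i \sqrt{72258} \approx -2.4667 \cdot 10^{5} + 537.62 i$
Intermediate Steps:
$Z = 2 i \sqrt{72258}$ ($Z = \sqrt{-289032} = 2 i \sqrt{72258} \approx 537.62 i$)
$Z - 246674 = 2 i \sqrt{72258} - 246674 = -246674 + 2 i \sqrt{72258}$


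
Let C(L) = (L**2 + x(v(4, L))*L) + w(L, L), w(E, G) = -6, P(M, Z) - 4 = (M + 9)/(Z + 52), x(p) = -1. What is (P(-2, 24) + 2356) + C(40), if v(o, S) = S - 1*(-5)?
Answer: 297471/76 ≈ 3914.1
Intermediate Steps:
v(o, S) = 5 + S (v(o, S) = S + 5 = 5 + S)
P(M, Z) = 4 + (9 + M)/(52 + Z) (P(M, Z) = 4 + (M + 9)/(Z + 52) = 4 + (9 + M)/(52 + Z))
C(L) = -6 + L**2 - L (C(L) = (L**2 - L) - 6 = -6 + L**2 - L)
(P(-2, 24) + 2356) + C(40) = ((217 - 2 + 4*24)/(52 + 24) + 2356) + (-6 + 40**2 - 1*40) = ((217 - 2 + 96)/76 + 2356) + (-6 + 1600 - 40) = ((1/76)*311 + 2356) + 1554 = (311/76 + 2356) + 1554 = 179367/76 + 1554 = 297471/76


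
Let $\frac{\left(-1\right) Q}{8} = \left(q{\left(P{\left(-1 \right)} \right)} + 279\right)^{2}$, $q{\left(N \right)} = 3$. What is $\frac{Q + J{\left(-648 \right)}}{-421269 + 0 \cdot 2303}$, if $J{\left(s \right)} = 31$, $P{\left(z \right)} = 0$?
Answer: $\frac{636161}{421269} \approx 1.5101$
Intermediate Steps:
$Q = -636192$ ($Q = - 8 \left(3 + 279\right)^{2} = - 8 \cdot 282^{2} = \left(-8\right) 79524 = -636192$)
$\frac{Q + J{\left(-648 \right)}}{-421269 + 0 \cdot 2303} = \frac{-636192 + 31}{-421269 + 0 \cdot 2303} = - \frac{636161}{-421269 + 0} = - \frac{636161}{-421269} = \left(-636161\right) \left(- \frac{1}{421269}\right) = \frac{636161}{421269}$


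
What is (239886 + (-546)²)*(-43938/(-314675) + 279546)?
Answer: 1154292233485536/7675 ≈ 1.5040e+11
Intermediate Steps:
(239886 + (-546)²)*(-43938/(-314675) + 279546) = (239886 + 298116)*(-43938*(-1/314675) + 279546) = 538002*(43938/314675 + 279546) = 538002*(87966181488/314675) = 1154292233485536/7675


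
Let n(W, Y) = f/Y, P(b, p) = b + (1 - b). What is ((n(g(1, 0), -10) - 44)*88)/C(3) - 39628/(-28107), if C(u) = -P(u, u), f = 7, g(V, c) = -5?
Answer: 553006616/140535 ≈ 3935.0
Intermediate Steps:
P(b, p) = 1
n(W, Y) = 7/Y
C(u) = -1 (C(u) = -1*1 = -1)
((n(g(1, 0), -10) - 44)*88)/C(3) - 39628/(-28107) = ((7/(-10) - 44)*88)/(-1) - 39628/(-28107) = ((7*(-⅒) - 44)*88)*(-1) - 39628*(-1/28107) = ((-7/10 - 44)*88)*(-1) + 39628/28107 = -447/10*88*(-1) + 39628/28107 = -19668/5*(-1) + 39628/28107 = 19668/5 + 39628/28107 = 553006616/140535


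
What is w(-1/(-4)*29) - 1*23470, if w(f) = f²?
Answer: -374679/16 ≈ -23417.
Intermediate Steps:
w(-1/(-4)*29) - 1*23470 = (-1/(-4)*29)² - 1*23470 = (-1*(-¼)*29)² - 23470 = ((¼)*29)² - 23470 = (29/4)² - 23470 = 841/16 - 23470 = -374679/16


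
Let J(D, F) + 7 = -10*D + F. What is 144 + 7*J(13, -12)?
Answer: -899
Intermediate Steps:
J(D, F) = -7 + F - 10*D (J(D, F) = -7 + (-10*D + F) = -7 + (F - 10*D) = -7 + F - 10*D)
144 + 7*J(13, -12) = 144 + 7*(-7 - 12 - 10*13) = 144 + 7*(-7 - 12 - 130) = 144 + 7*(-149) = 144 - 1043 = -899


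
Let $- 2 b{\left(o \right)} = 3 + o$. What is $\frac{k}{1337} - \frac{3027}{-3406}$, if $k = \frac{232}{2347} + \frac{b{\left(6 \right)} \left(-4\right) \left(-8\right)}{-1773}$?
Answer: $\frac{1871496216477}{2105500586098} \approx 0.88886$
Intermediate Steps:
$b{\left(o \right)} = - \frac{3}{2} - \frac{o}{2}$ ($b{\left(o \right)} = - \frac{3 + o}{2} = - \frac{3}{2} - \frac{o}{2}$)
$k = \frac{83256}{462359}$ ($k = \frac{232}{2347} + \frac{\left(- \frac{3}{2} - 3\right) \left(-4\right) \left(-8\right)}{-1773} = 232 \cdot \frac{1}{2347} + \left(- \frac{3}{2} - 3\right) \left(-4\right) \left(-8\right) \left(- \frac{1}{1773}\right) = \frac{232}{2347} + \left(- \frac{9}{2}\right) \left(-4\right) \left(-8\right) \left(- \frac{1}{1773}\right) = \frac{232}{2347} + 18 \left(-8\right) \left(- \frac{1}{1773}\right) = \frac{232}{2347} - - \frac{16}{197} = \frac{232}{2347} + \frac{16}{197} = \frac{83256}{462359} \approx 0.18007$)
$\frac{k}{1337} - \frac{3027}{-3406} = \frac{83256}{462359 \cdot 1337} - \frac{3027}{-3406} = \frac{83256}{462359} \cdot \frac{1}{1337} - - \frac{3027}{3406} = \frac{83256}{618173983} + \frac{3027}{3406} = \frac{1871496216477}{2105500586098}$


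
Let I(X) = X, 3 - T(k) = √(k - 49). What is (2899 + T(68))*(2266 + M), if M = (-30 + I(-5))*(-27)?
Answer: 9318322 - 3211*√19 ≈ 9.3043e+6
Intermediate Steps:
T(k) = 3 - √(-49 + k) (T(k) = 3 - √(k - 49) = 3 - √(-49 + k))
M = 945 (M = (-30 - 5)*(-27) = -35*(-27) = 945)
(2899 + T(68))*(2266 + M) = (2899 + (3 - √(-49 + 68)))*(2266 + 945) = (2899 + (3 - √19))*3211 = (2902 - √19)*3211 = 9318322 - 3211*√19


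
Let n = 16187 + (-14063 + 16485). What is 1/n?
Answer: 1/18609 ≈ 5.3737e-5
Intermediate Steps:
n = 18609 (n = 16187 + 2422 = 18609)
1/n = 1/18609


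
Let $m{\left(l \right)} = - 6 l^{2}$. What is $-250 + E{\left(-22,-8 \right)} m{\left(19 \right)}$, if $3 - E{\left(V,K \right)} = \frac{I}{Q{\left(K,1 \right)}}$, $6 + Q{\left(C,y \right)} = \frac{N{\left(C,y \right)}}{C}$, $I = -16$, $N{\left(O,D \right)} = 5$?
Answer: $- \frac{80396}{53} \approx -1516.9$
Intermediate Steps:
$Q{\left(C,y \right)} = -6 + \frac{5}{C}$
$E{\left(V,K \right)} = 3 + \frac{16}{-6 + \frac{5}{K}}$ ($E{\left(V,K \right)} = 3 - - \frac{16}{-6 + \frac{5}{K}} = 3 + \frac{16}{-6 + \frac{5}{K}}$)
$-250 + E{\left(-22,-8 \right)} m{\left(19 \right)} = -250 + \frac{-15 + 2 \left(-8\right)}{-5 + 6 \left(-8\right)} \left(- 6 \cdot 19^{2}\right) = -250 + \frac{-15 - 16}{-5 - 48} \left(\left(-6\right) 361\right) = -250 + \frac{1}{-53} \left(-31\right) \left(-2166\right) = -250 + \left(- \frac{1}{53}\right) \left(-31\right) \left(-2166\right) = -250 + \frac{31}{53} \left(-2166\right) = -250 - \frac{67146}{53} = - \frac{80396}{53}$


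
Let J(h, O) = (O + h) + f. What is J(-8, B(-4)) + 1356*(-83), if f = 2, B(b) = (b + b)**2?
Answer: -112490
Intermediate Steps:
B(b) = 4*b**2 (B(b) = (2*b)**2 = 4*b**2)
J(h, O) = 2 + O + h (J(h, O) = (O + h) + 2 = 2 + O + h)
J(-8, B(-4)) + 1356*(-83) = (2 + 4*(-4)**2 - 8) + 1356*(-83) = (2 + 4*16 - 8) - 112548 = (2 + 64 - 8) - 112548 = 58 - 112548 = -112490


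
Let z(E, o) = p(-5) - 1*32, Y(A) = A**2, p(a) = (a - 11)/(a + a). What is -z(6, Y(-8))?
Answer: 152/5 ≈ 30.400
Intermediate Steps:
p(a) = (-11 + a)/(2*a) (p(a) = (-11 + a)/((2*a)) = (-11 + a)*(1/(2*a)) = (-11 + a)/(2*a))
z(E, o) = -152/5 (z(E, o) = (1/2)*(-11 - 5)/(-5) - 1*32 = (1/2)*(-1/5)*(-16) - 32 = 8/5 - 32 = -152/5)
-z(6, Y(-8)) = -1*(-152/5) = 152/5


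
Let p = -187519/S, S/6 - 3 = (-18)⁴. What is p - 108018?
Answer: -68037917251/629874 ≈ -1.0802e+5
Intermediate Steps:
S = 629874 (S = 18 + 6*(-18)⁴ = 18 + 6*104976 = 18 + 629856 = 629874)
p = -187519/629874 ≈ -0.29771
p - 108018 = -187519/629874 - 108018 = -68037917251/629874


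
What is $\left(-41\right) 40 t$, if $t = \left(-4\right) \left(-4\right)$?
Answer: $-26240$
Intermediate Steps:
$t = 16$
$\left(-41\right) 40 t = \left(-41\right) 40 \cdot 16 = \left(-1640\right) 16 = -26240$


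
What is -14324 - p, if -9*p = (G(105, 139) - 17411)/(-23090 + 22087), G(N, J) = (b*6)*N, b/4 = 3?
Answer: -129292897/9027 ≈ -14323.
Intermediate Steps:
b = 12 (b = 4*3 = 12)
G(N, J) = 72*N (G(N, J) = (12*6)*N = 72*N)
p = -9851/9027 (p = -(72*105 - 17411)/(9*(-23090 + 22087)) = -(7560 - 17411)/(9*(-1003)) = -(-9851)*(-1)/(9*1003) = -⅑*9851/1003 = -9851/9027 ≈ -1.0913)
-14324 - p = -14324 - 1*(-9851/9027) = -14324 + 9851/9027 = -129292897/9027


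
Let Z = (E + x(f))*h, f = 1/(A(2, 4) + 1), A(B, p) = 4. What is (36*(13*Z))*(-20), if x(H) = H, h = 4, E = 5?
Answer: -194688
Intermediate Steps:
f = 1/5 (f = 1/(4 + 1) = 1/5 ≈ 0.20000)
Z = 104/5 (Z = (5 + 1/5)*4 = (26/5)*4 = 104/5 ≈ 20.800)
(36*(13*Z))*(-20) = (36*(13*(104/5)))*(-20) = (36*(1352/5))*(-20) = (48672/5)*(-20) = -194688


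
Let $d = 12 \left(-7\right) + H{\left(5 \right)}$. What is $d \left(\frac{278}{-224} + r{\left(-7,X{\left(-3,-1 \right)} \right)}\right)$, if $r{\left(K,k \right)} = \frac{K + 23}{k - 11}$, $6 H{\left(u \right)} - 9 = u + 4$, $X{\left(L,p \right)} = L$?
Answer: $\frac{21627}{112} \approx 193.1$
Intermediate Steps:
$H{\left(u \right)} = \frac{13}{6} + \frac{u}{6}$ ($H{\left(u \right)} = \frac{3}{2} + \frac{u + 4}{6} = \frac{3}{2} + \frac{4 + u}{6} = \frac{3}{2} + \left(\frac{2}{3} + \frac{u}{6}\right) = \frac{13}{6} + \frac{u}{6}$)
$r{\left(K,k \right)} = \frac{23 + K}{-11 + k}$
$d = -81$ ($d = 12 \left(-7\right) + \left(\frac{13}{6} + \frac{1}{6} \cdot 5\right) = -84 + \left(\frac{13}{6} + \frac{5}{6}\right) = -84 + 3 = -81$)
$d \left(\frac{278}{-224} + r{\left(-7,X{\left(-3,-1 \right)} \right)}\right) = - 81 \left(\frac{278}{-224} + \frac{23 - 7}{-11 - 3}\right) = - 81 \left(278 \left(- \frac{1}{224}\right) + \frac{1}{-14} \cdot 16\right) = - 81 \left(- \frac{139}{112} - \frac{8}{7}\right) = \left(-81\right) \left(- \frac{267}{112}\right) = \frac{21627}{112}$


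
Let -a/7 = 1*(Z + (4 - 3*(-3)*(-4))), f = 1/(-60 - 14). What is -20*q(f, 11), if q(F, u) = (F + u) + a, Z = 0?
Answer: -173890/37 ≈ -4699.7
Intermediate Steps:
f = -1/74 (f = 1/(-74) = -1/74 ≈ -0.013514)
a = 224 (a = -7*(0 + (4 - 3*(-3)*(-4))) = -7*(0 + (4 + 9*(-4))) = -7*(0 + (4 - 36)) = -7*(0 - 32) = -7*(-32) = 224)
q(F, u) = 224 + F + u (q(F, u) = (F + u) + 224 = 224 + F + u)
-20*q(f, 11) = -20*(224 - 1/74 + 11) = -20*17389/74 = -173890/37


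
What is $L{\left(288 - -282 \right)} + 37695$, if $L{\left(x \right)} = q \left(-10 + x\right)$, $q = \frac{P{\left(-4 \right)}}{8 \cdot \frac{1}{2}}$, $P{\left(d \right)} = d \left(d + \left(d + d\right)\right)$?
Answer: $44415$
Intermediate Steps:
$P{\left(d \right)} = 3 d^{2}$ ($P{\left(d \right)} = d \left(d + 2 d\right) = d 3 d = 3 d^{2}$)
$q = 12$ ($q = \frac{3 \left(-4\right)^{2}}{8 \cdot \frac{1}{2}} = \frac{3 \cdot 16}{8 \cdot \frac{1}{2}} = \frac{48}{4} = 48 \cdot \frac{1}{4} = 12$)
$L{\left(x \right)} = -120 + 12 x$ ($L{\left(x \right)} = 12 \left(-10 + x\right) = -120 + 12 x$)
$L{\left(288 - -282 \right)} + 37695 = \left(-120 + 12 \left(288 - -282\right)\right) + 37695 = \left(-120 + 12 \left(288 + 282\right)\right) + 37695 = \left(-120 + 12 \cdot 570\right) + 37695 = \left(-120 + 6840\right) + 37695 = 6720 + 37695 = 44415$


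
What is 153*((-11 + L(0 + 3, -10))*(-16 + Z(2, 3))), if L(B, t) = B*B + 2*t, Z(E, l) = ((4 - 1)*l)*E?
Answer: -6732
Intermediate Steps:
Z(E, l) = 3*E*l (Z(E, l) = (3*l)*E = 3*E*l)
L(B, t) = B**2 + 2*t
153*((-11 + L(0 + 3, -10))*(-16 + Z(2, 3))) = 153*((-11 + ((0 + 3)**2 + 2*(-10)))*(-16 + 3*2*3)) = 153*((-11 + (3**2 - 20))*(-16 + 18)) = 153*((-11 + (9 - 20))*2) = 153*((-11 - 11)*2) = 153*(-22*2) = 153*(-44) = -6732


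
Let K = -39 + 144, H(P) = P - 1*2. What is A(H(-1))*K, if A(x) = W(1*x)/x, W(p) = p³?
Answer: 945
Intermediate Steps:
H(P) = -2 + P (H(P) = P - 2 = -2 + P)
K = 105
A(x) = x² (A(x) = (1*x)³/x = x³/x = x²)
A(H(-1))*K = (-2 - 1)²*105 = (-3)²*105 = 9*105 = 945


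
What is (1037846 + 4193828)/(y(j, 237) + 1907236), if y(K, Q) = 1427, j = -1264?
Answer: 5231674/1908663 ≈ 2.7410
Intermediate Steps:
(1037846 + 4193828)/(y(j, 237) + 1907236) = (1037846 + 4193828)/(1427 + 1907236) = 5231674/1908663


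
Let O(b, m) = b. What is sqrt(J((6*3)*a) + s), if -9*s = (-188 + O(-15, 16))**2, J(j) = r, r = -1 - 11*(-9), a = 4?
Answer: 7*I*sqrt(823)/3 ≈ 66.939*I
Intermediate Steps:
r = 98 (r = -1 + 99 = 98)
J(j) = 98
s = -41209/9 (s = -(-188 - 15)**2/9 = -1/9*(-203)**2 = -1/9*41209 = -41209/9 ≈ -4578.8)
sqrt(J((6*3)*a) + s) = sqrt(98 - 41209/9) = sqrt(-40327/9) = 7*I*sqrt(823)/3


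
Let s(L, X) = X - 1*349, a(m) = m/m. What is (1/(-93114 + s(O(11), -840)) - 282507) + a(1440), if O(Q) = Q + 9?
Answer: -26641163319/94303 ≈ -2.8251e+5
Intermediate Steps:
O(Q) = 9 + Q
a(m) = 1
s(L, X) = -349 + X (s(L, X) = X - 349 = -349 + X)
(1/(-93114 + s(O(11), -840)) - 282507) + a(1440) = (1/(-93114 + (-349 - 840)) - 282507) + 1 = (1/(-93114 - 1189) - 282507) + 1 = (1/(-94303) - 282507) + 1 = (-1/94303 - 282507) + 1 = -26641257622/94303 + 1 = -26641163319/94303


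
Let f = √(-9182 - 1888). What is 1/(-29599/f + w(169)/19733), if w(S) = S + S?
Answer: 73834176780/341146021460003569 - 34576778289333*I*√1230/341146021460003569 ≈ 2.1643e-7 - 0.0035546*I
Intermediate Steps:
w(S) = 2*S
f = 3*I*√1230 (f = √(-11070) = 3*I*√1230 ≈ 105.21*I)
1/(-29599/f + w(169)/19733) = 1/(-29599*(-I*√1230/3690) + (2*169)/19733) = 1/(-(-29599)*I*√1230/3690 + 338*(1/19733)) = 1/(29599*I*√1230/3690 + 338/19733) = 1/(338/19733 + 29599*I*√1230/3690)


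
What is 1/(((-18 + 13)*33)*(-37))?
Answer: 1/6105 ≈ 0.00016380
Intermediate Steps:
1/(((-18 + 13)*33)*(-37)) = 1/(-5*33*(-37)) = 1/(-165*(-37)) = 1/6105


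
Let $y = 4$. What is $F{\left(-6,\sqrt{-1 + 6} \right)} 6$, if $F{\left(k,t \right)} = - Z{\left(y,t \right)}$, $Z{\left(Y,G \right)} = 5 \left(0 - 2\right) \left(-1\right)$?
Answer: $-60$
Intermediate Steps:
$Z{\left(Y,G \right)} = 10$ ($Z{\left(Y,G \right)} = 5 \left(-2\right) \left(-1\right) = \left(-10\right) \left(-1\right) = 10$)
$F{\left(k,t \right)} = -10$ ($F{\left(k,t \right)} = \left(-1\right) 10 = -10$)
$F{\left(-6,\sqrt{-1 + 6} \right)} 6 = \left(-10\right) 6 = -60$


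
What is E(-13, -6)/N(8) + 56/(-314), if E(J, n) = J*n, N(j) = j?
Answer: 6011/628 ≈ 9.5717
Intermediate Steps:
E(-13, -6)/N(8) + 56/(-314) = -13*(-6)/8 + 56/(-314) = 78*(⅛) + 56*(-1/314) = 39/4 - 28/157 = 6011/628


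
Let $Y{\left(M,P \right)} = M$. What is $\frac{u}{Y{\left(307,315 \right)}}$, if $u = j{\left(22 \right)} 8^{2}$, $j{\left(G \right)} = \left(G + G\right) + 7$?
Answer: $\frac{3264}{307} \approx 10.632$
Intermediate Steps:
$j{\left(G \right)} = 7 + 2 G$ ($j{\left(G \right)} = 2 G + 7 = 7 + 2 G$)
$u = 3264$ ($u = \left(7 + 2 \cdot 22\right) 8^{2} = \left(7 + 44\right) 64 = 51 \cdot 64 = 3264$)
$\frac{u}{Y{\left(307,315 \right)}} = \frac{3264}{307}$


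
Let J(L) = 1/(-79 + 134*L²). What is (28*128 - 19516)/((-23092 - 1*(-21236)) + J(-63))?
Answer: 8472111844/986959551 ≈ 8.5840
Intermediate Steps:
(28*128 - 19516)/((-23092 - 1*(-21236)) + J(-63)) = (28*128 - 19516)/((-23092 - 1*(-21236)) + 1/(-79 + 134*(-63)²)) = (3584 - 19516)/((-23092 + 21236) + 1/(-79 + 134*3969)) = -15932/(-1856 + 1/(-79 + 531846)) = -15932/(-1856 + 1/531767) = -15932/(-986959551/531767) = -15932*(-531767/986959551) = 8472111844/986959551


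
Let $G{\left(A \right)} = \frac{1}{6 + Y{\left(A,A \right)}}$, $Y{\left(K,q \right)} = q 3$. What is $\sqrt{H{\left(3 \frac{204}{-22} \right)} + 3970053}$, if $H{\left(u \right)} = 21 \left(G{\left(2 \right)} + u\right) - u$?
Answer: $\frac{\sqrt{1921237219}}{22} \approx 1992.4$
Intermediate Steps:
$Y{\left(K,q \right)} = 3 q$
$G{\left(A \right)} = \frac{1}{6 + 3 A}$
$H{\left(u \right)} = \frac{7}{4} + 20 u$ ($H{\left(u \right)} = 21 \left(\frac{1}{3 \left(2 + 2\right)} + u\right) - u = 21 \left(\frac{1}{3 \cdot 4} + u\right) - u = 21 \left(\frac{1}{3} \cdot \frac{1}{4} + u\right) - u = 21 \left(\frac{1}{12} + u\right) - u = \left(\frac{7}{4} + 21 u\right) - u = \frac{7}{4} + 20 u$)
$\sqrt{H{\left(3 \frac{204}{-22} \right)} + 3970053} = \sqrt{\left(\frac{7}{4} + 20 \cdot 3 \frac{204}{-22}\right) + 3970053} = \sqrt{\left(\frac{7}{4} + 20 \cdot 3 \cdot 204 \left(- \frac{1}{22}\right)\right) + 3970053} = \sqrt{\left(\frac{7}{4} + 20 \cdot 3 \left(- \frac{102}{11}\right)\right) + 3970053} = \sqrt{\left(\frac{7}{4} + 20 \left(- \frac{306}{11}\right)\right) + 3970053} = \sqrt{\left(\frac{7}{4} - \frac{6120}{11}\right) + 3970053} = \sqrt{- \frac{24403}{44} + 3970053} = \sqrt{\frac{174657929}{44}} = \frac{\sqrt{1921237219}}{22}$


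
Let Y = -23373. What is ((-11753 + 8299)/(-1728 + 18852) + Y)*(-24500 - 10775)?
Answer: 7059280727075/8562 ≈ 8.2449e+8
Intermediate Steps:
((-11753 + 8299)/(-1728 + 18852) + Y)*(-24500 - 10775) = ((-11753 + 8299)/(-1728 + 18852) - 23373)*(-24500 - 10775) = (-3454/17124 - 23373)*(-35275) = (-3454*1/17124 - 23373)*(-35275) = (-1727/8562 - 23373)*(-35275) = -200121353/8562*(-35275) = 7059280727075/8562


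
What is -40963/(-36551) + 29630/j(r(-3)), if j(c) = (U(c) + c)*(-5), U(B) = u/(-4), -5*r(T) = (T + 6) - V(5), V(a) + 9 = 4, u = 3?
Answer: 4333949781/1717897 ≈ 2522.8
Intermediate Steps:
V(a) = -5 (V(a) = -9 + 4 = -5)
r(T) = -11/5 - T/5 (r(T) = -((T + 6) - 1*(-5))/5 = -((6 + T) + 5)/5 = -(11 + T)/5 = -11/5 - T/5)
U(B) = -¾ (U(B) = 3/(-4) = 3*(-¼) = -¾)
j(c) = 15/4 - 5*c (j(c) = (-¾ + c)*(-5) = 15/4 - 5*c)
-40963/(-36551) + 29630/j(r(-3)) = -40963/(-36551) + 29630/(15/4 - 5*(-11/5 - ⅕*(-3))) = -40963*(-1/36551) + 29630/(15/4 - 5*(-11/5 + ⅗)) = 40963/36551 + 29630/(15/4 - 5*(-8/5)) = 40963/36551 + 29630/(15/4 + 8) = 40963/36551 + 29630/(47/4) = 40963/36551 + 29630*(4/47) = 40963/36551 + 118520/47 = 4333949781/1717897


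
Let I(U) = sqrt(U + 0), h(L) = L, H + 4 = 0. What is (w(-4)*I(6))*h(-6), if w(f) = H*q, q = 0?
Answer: 0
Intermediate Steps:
H = -4 (H = -4 + 0 = -4)
I(U) = sqrt(U)
w(f) = 0 (w(f) = -4*0 = 0)
(w(-4)*I(6))*h(-6) = (0*sqrt(6))*(-6) = 0*(-6) = 0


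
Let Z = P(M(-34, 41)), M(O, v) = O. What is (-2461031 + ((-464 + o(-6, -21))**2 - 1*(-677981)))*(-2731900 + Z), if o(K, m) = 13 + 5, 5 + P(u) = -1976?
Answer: 4330833844054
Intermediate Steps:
P(u) = -1981 (P(u) = -5 - 1976 = -1981)
o(K, m) = 18
Z = -1981
(-2461031 + ((-464 + o(-6, -21))**2 - 1*(-677981)))*(-2731900 + Z) = (-2461031 + ((-464 + 18)**2 - 1*(-677981)))*(-2731900 - 1981) = (-2461031 + ((-446)**2 + 677981))*(-2733881) = (-2461031 + (198916 + 677981))*(-2733881) = (-2461031 + 876897)*(-2733881) = -1584134*(-2733881) = 4330833844054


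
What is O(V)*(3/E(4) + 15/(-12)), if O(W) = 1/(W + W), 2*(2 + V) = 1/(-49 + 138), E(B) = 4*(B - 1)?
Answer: 89/355 ≈ 0.25070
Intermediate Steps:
E(B) = -4 + 4*B (E(B) = 4*(-1 + B) = -4 + 4*B)
V = -355/178 (V = -2 + 1/(2*(-49 + 138)) = -2 + (½)/89 = -2 + (½)*(1/89) = -2 + 1/178 = -355/178 ≈ -1.9944)
O(W) = 1/(2*W)
O(V)*(3/E(4) + 15/(-12)) = (1/(2*(-355/178)))*(3/(-4 + 4*4) + 15/(-12)) = ((½)*(-178/355))*(3/(-4 + 16) + 15*(-1/12)) = -89*(3/12 - 5/4)/355 = -89*(3*(1/12) - 5/4)/355 = -89*(¼ - 5/4)/355 = -89/355*(-1) = 89/355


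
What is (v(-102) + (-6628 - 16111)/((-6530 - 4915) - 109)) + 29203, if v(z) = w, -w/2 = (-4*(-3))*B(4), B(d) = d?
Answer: 336325017/11554 ≈ 29109.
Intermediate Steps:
w = -96 (w = -2*(-4*(-3))*4 = -24*4 = -2*48 = -96)
v(z) = -96
(v(-102) + (-6628 - 16111)/((-6530 - 4915) - 109)) + 29203 = (-96 + (-6628 - 16111)/((-6530 - 4915) - 109)) + 29203 = (-96 - 22739/(-11445 - 109)) + 29203 = (-96 - 22739/(-11554)) + 29203 = (-96 - 22739*(-1/11554)) + 29203 = (-96 + 22739/11554) + 29203 = -1086445/11554 + 29203 = 336325017/11554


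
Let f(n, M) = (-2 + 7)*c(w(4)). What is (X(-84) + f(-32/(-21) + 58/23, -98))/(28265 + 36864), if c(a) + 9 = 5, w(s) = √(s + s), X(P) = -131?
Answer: -151/65129 ≈ -0.0023185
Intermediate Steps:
w(s) = √2*√s (w(s) = √(2*s) = √2*√s)
c(a) = -4 (c(a) = -9 + 5 = -4)
f(n, M) = -20 (f(n, M) = (-2 + 7)*(-4) = 5*(-4) = -20)
(X(-84) + f(-32/(-21) + 58/23, -98))/(28265 + 36864) = (-131 - 20)/(28265 + 36864) = -151/65129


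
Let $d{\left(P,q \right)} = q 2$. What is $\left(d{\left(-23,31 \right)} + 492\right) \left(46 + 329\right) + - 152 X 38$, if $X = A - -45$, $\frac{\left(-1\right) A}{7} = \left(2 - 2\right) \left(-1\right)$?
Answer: $-52170$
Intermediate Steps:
$A = 0$ ($A = - 7 \left(2 - 2\right) \left(-1\right) = - 7 \cdot 0 \left(-1\right) = \left(-7\right) 0 = 0$)
$d{\left(P,q \right)} = 2 q$
$X = 45$ ($X = 0 - -45 = 0 + 45 = 45$)
$\left(d{\left(-23,31 \right)} + 492\right) \left(46 + 329\right) + - 152 X 38 = \left(2 \cdot 31 + 492\right) \left(46 + 329\right) + \left(-152\right) 45 \cdot 38 = \left(62 + 492\right) 375 - 259920 = 554 \cdot 375 - 259920 = 207750 - 259920 = -52170$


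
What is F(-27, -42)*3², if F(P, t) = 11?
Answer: 99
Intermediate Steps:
F(-27, -42)*3² = 11*3² = 11*9 = 99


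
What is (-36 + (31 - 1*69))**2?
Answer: 5476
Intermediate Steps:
(-36 + (31 - 1*69))**2 = (-36 + (31 - 69))**2 = (-36 - 38)**2 = (-74)**2 = 5476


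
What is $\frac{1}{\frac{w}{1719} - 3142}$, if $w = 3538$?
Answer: $- \frac{1719}{5397560} \approx -0.00031848$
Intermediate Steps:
$\frac{1}{\frac{w}{1719} - 3142} = \frac{1}{\frac{3538}{1719} - 3142} = \frac{1}{- \frac{5397560}{1719}} = - \frac{1719}{5397560}$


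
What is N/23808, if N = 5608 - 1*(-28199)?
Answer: 11269/7936 ≈ 1.4200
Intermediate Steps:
N = 33807 (N = 5608 + 28199 = 33807)
N/23808 = 33807/23808 = 33807*(1/23808) = 11269/7936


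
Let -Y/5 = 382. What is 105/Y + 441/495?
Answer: 17563/21010 ≈ 0.83594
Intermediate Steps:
Y = -1910 (Y = -5*382 = -1910)
105/Y + 441/495 = 105/(-1910) + 441/495 = 105*(-1/1910) + 441*(1/495) = -21/382 + 49/55 = 17563/21010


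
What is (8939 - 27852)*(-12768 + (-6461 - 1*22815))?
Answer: 795178172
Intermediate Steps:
(8939 - 27852)*(-12768 + (-6461 - 1*22815)) = -18913*(-12768 + (-6461 - 22815)) = -18913*(-12768 - 29276) = -18913*(-42044) = 795178172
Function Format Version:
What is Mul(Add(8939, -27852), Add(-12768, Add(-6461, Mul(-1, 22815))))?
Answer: 795178172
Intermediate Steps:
Mul(Add(8939, -27852), Add(-12768, Add(-6461, Mul(-1, 22815)))) = Mul(-18913, Add(-12768, Add(-6461, -22815))) = Mul(-18913, Add(-12768, -29276)) = Mul(-18913, -42044) = 795178172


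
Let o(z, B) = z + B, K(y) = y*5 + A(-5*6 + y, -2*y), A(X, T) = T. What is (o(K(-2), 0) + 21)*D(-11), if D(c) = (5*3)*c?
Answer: -2475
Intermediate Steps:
K(y) = 3*y (K(y) = y*5 - 2*y = 5*y - 2*y = 3*y)
o(z, B) = B + z
D(c) = 15*c
(o(K(-2), 0) + 21)*D(-11) = ((0 + 3*(-2)) + 21)*(15*(-11)) = ((0 - 6) + 21)*(-165) = (-6 + 21)*(-165) = 15*(-165) = -2475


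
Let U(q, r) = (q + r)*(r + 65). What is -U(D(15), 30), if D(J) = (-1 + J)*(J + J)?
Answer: -42750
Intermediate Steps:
D(J) = 2*J*(-1 + J) (D(J) = (-1 + J)*(2*J) = 2*J*(-1 + J))
U(q, r) = (65 + r)*(q + r) (U(q, r) = (q + r)*(65 + r) = (65 + r)*(q + r))
-U(D(15), 30) = -(30² + 65*(2*15*(-1 + 15)) + 65*30 + (2*15*(-1 + 15))*30) = -(900 + 65*(2*15*14) + 1950 + (2*15*14)*30) = -(900 + 65*420 + 1950 + 420*30) = -(900 + 27300 + 1950 + 12600) = -1*42750 = -42750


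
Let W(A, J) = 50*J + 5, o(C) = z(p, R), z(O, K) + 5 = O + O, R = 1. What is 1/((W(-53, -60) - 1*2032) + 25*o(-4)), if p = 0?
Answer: -1/5152 ≈ -0.00019410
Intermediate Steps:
z(O, K) = -5 + 2*O (z(O, K) = -5 + (O + O) = -5 + 2*O)
o(C) = -5 (o(C) = -5 + 2*0 = -5 + 0 = -5)
W(A, J) = 5 + 50*J
1/((W(-53, -60) - 1*2032) + 25*o(-4)) = 1/(((5 + 50*(-60)) - 1*2032) + 25*(-5)) = 1/(((5 - 3000) - 2032) - 125) = 1/((-2995 - 2032) - 125) = 1/(-5027 - 125) = 1/(-5152) = -1/5152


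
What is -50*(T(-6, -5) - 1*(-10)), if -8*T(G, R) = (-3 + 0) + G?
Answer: -2225/4 ≈ -556.25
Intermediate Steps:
T(G, R) = 3/8 - G/8 (T(G, R) = -((-3 + 0) + G)/8 = -(-3 + G)/8 = 3/8 - G/8)
-50*(T(-6, -5) - 1*(-10)) = -50*((3/8 - 1/8*(-6)) - 1*(-10)) = -50*((3/8 + 3/4) + 10) = -50*(9/8 + 10) = -50*89/8 = -2225/4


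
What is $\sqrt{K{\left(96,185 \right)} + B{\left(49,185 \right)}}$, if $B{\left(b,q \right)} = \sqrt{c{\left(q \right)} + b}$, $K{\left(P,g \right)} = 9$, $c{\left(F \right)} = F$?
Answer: $\sqrt{9 + 3 \sqrt{26}} \approx 4.9292$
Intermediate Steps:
$B{\left(b,q \right)} = \sqrt{b + q}$ ($B{\left(b,q \right)} = \sqrt{q + b} = \sqrt{b + q}$)
$\sqrt{K{\left(96,185 \right)} + B{\left(49,185 \right)}} = \sqrt{9 + \sqrt{49 + 185}} = \sqrt{9 + \sqrt{234}} = \sqrt{9 + 3 \sqrt{26}}$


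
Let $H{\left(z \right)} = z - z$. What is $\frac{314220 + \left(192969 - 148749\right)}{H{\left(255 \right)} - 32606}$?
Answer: $- \frac{179220}{16303} \approx -10.993$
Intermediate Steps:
$H{\left(z \right)} = 0$
$\frac{314220 + \left(192969 - 148749\right)}{H{\left(255 \right)} - 32606} = \frac{314220 + \left(192969 - 148749\right)}{0 - 32606} = \frac{314220 + 44220}{-32606} = 358440 \left(- \frac{1}{32606}\right) = - \frac{179220}{16303}$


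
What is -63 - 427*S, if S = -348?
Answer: 148533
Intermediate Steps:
-63 - 427*S = -63 - 427*(-348) = -63 + 148596 = 148533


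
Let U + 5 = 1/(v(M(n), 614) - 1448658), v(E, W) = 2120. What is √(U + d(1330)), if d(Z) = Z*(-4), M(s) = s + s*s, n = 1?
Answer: I*√11142414388935838/1446538 ≈ 72.973*I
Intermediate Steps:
M(s) = s + s²
d(Z) = -4*Z
U = -7232691/1446538 (U = -5 + 1/(2120 - 1448658) = -5 + 1/(-1446538) = -5 - 1/1446538 = -7232691/1446538 ≈ -5.0000)
√(U + d(1330)) = √(-7232691/1446538 - 4*1330) = √(-7232691/1446538 - 5320) = √(-7702814851/1446538) = I*√11142414388935838/1446538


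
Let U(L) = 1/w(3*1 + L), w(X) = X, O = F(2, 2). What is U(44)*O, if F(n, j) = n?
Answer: 2/47 ≈ 0.042553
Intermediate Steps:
O = 2
U(L) = 1/(3 + L) (U(L) = 1/(3*1 + L) = 1/(3 + L))
U(44)*O = 2/(3 + 44) = 2/47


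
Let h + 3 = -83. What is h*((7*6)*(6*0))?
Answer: 0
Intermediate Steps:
h = -86 (h = -3 - 83 = -86)
h*((7*6)*(6*0)) = -86*7*6*6*0 = -3612*0 = -86*0 = 0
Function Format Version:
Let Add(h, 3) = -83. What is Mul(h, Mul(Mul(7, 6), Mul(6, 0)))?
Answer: 0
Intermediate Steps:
h = -86 (h = Add(-3, -83) = -86)
Mul(h, Mul(Mul(7, 6), Mul(6, 0))) = Mul(-86, Mul(Mul(7, 6), Mul(6, 0))) = Mul(-86, Mul(42, 0)) = Mul(-86, 0) = 0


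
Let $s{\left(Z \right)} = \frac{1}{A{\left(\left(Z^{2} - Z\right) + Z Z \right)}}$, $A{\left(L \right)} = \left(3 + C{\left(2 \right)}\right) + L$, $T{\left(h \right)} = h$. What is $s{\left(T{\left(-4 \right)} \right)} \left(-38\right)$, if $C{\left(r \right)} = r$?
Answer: $- \frac{38}{41} \approx -0.92683$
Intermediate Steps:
$A{\left(L \right)} = 5 + L$ ($A{\left(L \right)} = \left(3 + 2\right) + L = 5 + L$)
$s{\left(Z \right)} = \frac{1}{5 - Z + 2 Z^{2}}$ ($s{\left(Z \right)} = \frac{1}{5 + \left(\left(Z^{2} - Z\right) + Z Z\right)} = \frac{1}{5 + \left(\left(Z^{2} - Z\right) + Z^{2}\right)} = \frac{1}{5 + \left(- Z + 2 Z^{2}\right)} = \frac{1}{5 - Z + 2 Z^{2}}$)
$s{\left(T{\left(-4 \right)} \right)} \left(-38\right) = \frac{1}{5 - 4 \left(-1 + 2 \left(-4\right)\right)} \left(-38\right) = \frac{1}{5 - 4 \left(-1 - 8\right)} \left(-38\right) = \frac{1}{5 - -36} \left(-38\right) = \frac{1}{5 + 36} \left(-38\right) = \frac{1}{41} \left(-38\right) = - \frac{38}{41}$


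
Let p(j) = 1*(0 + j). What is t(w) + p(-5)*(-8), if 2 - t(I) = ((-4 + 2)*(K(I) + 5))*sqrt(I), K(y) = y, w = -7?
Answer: 42 - 4*I*sqrt(7) ≈ 42.0 - 10.583*I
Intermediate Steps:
p(j) = j (p(j) = 1*j = j)
t(I) = 2 - sqrt(I)*(-10 - 2*I) (t(I) = 2 - (-4 + 2)*(I + 5)*sqrt(I) = 2 - (-2*(5 + I))*sqrt(I) = 2 - (-10 - 2*I)*sqrt(I) = 2 - sqrt(I)*(-10 - 2*I))
t(w) + p(-5)*(-8) = (2 + 2*(-7)**(3/2) + 10*sqrt(-7)) - 5*(-8) = (2 + 2*(-7*I*sqrt(7)) + 10*(I*sqrt(7))) + 40 = (2 - 14*I*sqrt(7) + 10*I*sqrt(7)) + 40 = (2 - 4*I*sqrt(7)) + 40 = 42 - 4*I*sqrt(7)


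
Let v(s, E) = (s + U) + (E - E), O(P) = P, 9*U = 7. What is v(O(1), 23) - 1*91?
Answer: -803/9 ≈ -89.222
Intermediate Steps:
U = 7/9 (U = (1/9)*7 = 7/9 ≈ 0.77778)
v(s, E) = 7/9 + s (v(s, E) = (s + 7/9) + (E - E) = (7/9 + s) + 0 = 7/9 + s)
v(O(1), 23) - 1*91 = (7/9 + 1) - 1*91 = 16/9 - 91 = -803/9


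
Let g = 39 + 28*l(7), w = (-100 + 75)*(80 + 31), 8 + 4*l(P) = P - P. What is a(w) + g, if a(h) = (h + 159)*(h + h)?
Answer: 14518783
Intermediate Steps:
l(P) = -2 (l(P) = -2 + (P - P)/4 = -2 + (1/4)*0 = -2 + 0 = -2)
w = -2775 (w = -25*111 = -2775)
a(h) = 2*h*(159 + h) (a(h) = (159 + h)*(2*h) = 2*h*(159 + h))
g = -17 (g = 39 + 28*(-2) = 39 - 56 = -17)
a(w) + g = 2*(-2775)*(159 - 2775) - 17 = 2*(-2775)*(-2616) - 17 = 14518800 - 17 = 14518783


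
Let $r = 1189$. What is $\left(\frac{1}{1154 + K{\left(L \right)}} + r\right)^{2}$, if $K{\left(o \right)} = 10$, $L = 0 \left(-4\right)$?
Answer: $\frac{1915447696009}{1354896} \approx 1.4137 \cdot 10^{6}$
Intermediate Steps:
$L = 0$
$\left(\frac{1}{1154 + K{\left(L \right)}} + r\right)^{2} = \left(\frac{1}{1154 + 10} + 1189\right)^{2} = \left(\frac{1}{1164} + 1189\right)^{2} = \left(\frac{1383997}{1164}\right)^{2} = \frac{1915447696009}{1354896}$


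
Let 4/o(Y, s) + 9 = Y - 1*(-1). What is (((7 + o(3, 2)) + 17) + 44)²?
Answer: 112896/25 ≈ 4515.8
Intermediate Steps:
o(Y, s) = 4/(-8 + Y) (o(Y, s) = 4/(-9 + (Y - 1*(-1))) = 4/(-9 + (Y + 1)) = 4/(-9 + (1 + Y)) = 4/(-8 + Y))
(((7 + o(3, 2)) + 17) + 44)² = (((7 + 4/(-8 + 3)) + 17) + 44)² = (((7 + 4/(-5)) + 17) + 44)² = (((7 + 4*(-⅕)) + 17) + 44)² = (((7 - ⅘) + 17) + 44)² = ((31/5 + 17) + 44)² = (116/5 + 44)² = (336/5)² = 112896/25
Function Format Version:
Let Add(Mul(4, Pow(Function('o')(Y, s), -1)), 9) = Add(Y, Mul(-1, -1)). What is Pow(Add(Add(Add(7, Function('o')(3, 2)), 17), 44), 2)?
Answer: Rational(112896, 25) ≈ 4515.8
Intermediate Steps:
Function('o')(Y, s) = Mul(4, Pow(Add(-8, Y), -1)) (Function('o')(Y, s) = Mul(4, Pow(Add(-9, Add(Y, Mul(-1, -1))), -1)) = Mul(4, Pow(Add(-9, Add(Y, 1)), -1)) = Mul(4, Pow(Add(-9, Add(1, Y)), -1)) = Mul(4, Pow(Add(-8, Y), -1)))
Pow(Add(Add(Add(7, Function('o')(3, 2)), 17), 44), 2) = Pow(Add(Add(Add(7, Mul(4, Pow(Add(-8, 3), -1))), 17), 44), 2) = Pow(Add(Add(Add(7, Mul(4, Pow(-5, -1))), 17), 44), 2) = Pow(Add(Add(Add(7, Mul(4, Rational(-1, 5))), 17), 44), 2) = Pow(Add(Add(Add(7, Rational(-4, 5)), 17), 44), 2) = Pow(Add(Add(Rational(31, 5), 17), 44), 2) = Pow(Add(Rational(116, 5), 44), 2) = Pow(Rational(336, 5), 2) = Rational(112896, 25)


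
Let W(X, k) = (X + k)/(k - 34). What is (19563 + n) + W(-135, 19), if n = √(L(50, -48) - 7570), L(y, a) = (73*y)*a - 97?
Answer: 293561/15 + I*√182867 ≈ 19571.0 + 427.63*I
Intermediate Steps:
L(y, a) = -97 + 73*a*y (L(y, a) = 73*a*y - 97 = -97 + 73*a*y)
n = I*√182867 (n = √((-97 + 73*(-48)*50) - 7570) = √((-97 - 175200) - 7570) = √(-175297 - 7570) = √(-182867) = I*√182867 ≈ 427.63*I)
W(X, k) = (X + k)/(-34 + k)
(19563 + n) + W(-135, 19) = (19563 + I*√182867) + (-135 + 19)/(-34 + 19) = (19563 + I*√182867) - 116/(-15) = (19563 + I*√182867) - 1/15*(-116) = (19563 + I*√182867) + 116/15 = 293561/15 + I*√182867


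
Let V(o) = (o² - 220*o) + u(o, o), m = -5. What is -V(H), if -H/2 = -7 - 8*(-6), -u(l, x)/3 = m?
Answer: -24779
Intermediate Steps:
u(l, x) = 15 (u(l, x) = -3*(-5) = 15)
H = -82 (H = -2*(-7 - 8*(-6)) = -2*(-7 + 48) = -2*41 = -82)
V(o) = 15 + o² - 220*o (V(o) = (o² - 220*o) + 15 = 15 + o² - 220*o)
-V(H) = -(15 + (-82)² - 220*(-82)) = -(15 + 6724 + 18040) = -1*24779 = -24779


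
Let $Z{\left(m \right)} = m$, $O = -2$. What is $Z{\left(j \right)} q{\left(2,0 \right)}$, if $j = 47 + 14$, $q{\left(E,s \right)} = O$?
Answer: $-122$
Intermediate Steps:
$q{\left(E,s \right)} = -2$
$j = 61$
$Z{\left(j \right)} q{\left(2,0 \right)} = 61 \left(-2\right) = -122$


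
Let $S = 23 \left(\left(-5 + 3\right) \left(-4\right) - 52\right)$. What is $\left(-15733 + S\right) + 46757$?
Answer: $30012$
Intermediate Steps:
$S = -1012$ ($S = 23 \left(\left(-2\right) \left(-4\right) - 52\right) = 23 \left(8 - 52\right) = 23 \left(-44\right) = -1012$)
$\left(-15733 + S\right) + 46757 = \left(-15733 - 1012\right) + 46757 = -16745 + 46757 = 30012$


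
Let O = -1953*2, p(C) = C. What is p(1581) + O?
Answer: -2325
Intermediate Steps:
O = -3906
p(1581) + O = 1581 - 3906 = -2325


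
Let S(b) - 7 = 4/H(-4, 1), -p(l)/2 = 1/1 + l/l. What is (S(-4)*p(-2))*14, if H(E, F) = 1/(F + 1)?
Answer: -840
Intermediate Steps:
p(l) = -4 (p(l) = -2*(1/1 + l/l) = -2*(1*1 + 1) = -2*(1 + 1) = -2*2 = -4)
H(E, F) = 1/(1 + F)
S(b) = 15 (S(b) = 7 + 4/(1/(1 + 1)) = 7 + 4/(1/2) = 7 + 4/(½) = 7 + 4*2 = 7 + 8 = 15)
(S(-4)*p(-2))*14 = (15*(-4))*14 = -60*14 = -840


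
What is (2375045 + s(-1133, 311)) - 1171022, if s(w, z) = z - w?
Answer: 1205467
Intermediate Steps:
(2375045 + s(-1133, 311)) - 1171022 = (2375045 + (311 - 1*(-1133))) - 1171022 = (2375045 + (311 + 1133)) - 1171022 = (2375045 + 1444) - 1171022 = 2376489 - 1171022 = 1205467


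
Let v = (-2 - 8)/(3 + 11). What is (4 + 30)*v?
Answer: -170/7 ≈ -24.286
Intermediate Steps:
v = -5/7 (v = -10/14 = -10*1/14 = -5/7 ≈ -0.71429)
(4 + 30)*v = (4 + 30)*(-5/7) = 34*(-5/7) = -170/7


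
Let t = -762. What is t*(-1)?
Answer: 762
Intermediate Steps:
t*(-1) = -762*(-1) = 762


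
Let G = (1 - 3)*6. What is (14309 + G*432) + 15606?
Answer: 24731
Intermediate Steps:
G = -12 (G = -2*6 = -12)
(14309 + G*432) + 15606 = (14309 - 12*432) + 15606 = (14309 - 5184) + 15606 = 9125 + 15606 = 24731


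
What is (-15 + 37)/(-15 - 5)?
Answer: -11/10 ≈ -1.1000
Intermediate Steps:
(-15 + 37)/(-15 - 5) = 22/(-20) = -1/20*22 = -11/10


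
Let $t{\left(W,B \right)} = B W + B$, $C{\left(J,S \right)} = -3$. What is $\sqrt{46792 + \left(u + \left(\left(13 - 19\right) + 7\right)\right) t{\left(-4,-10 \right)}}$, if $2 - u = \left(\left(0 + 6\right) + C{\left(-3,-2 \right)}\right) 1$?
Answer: $2 \sqrt{11698} \approx 216.31$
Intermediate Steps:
$u = -1$ ($u = 2 - \left(\left(0 + 6\right) - 3\right) 1 = 2 - \left(6 - 3\right) 1 = 2 - 3 \cdot 1 = 2 - 3 = -1$)
$t{\left(W,B \right)} = B + B W$
$\sqrt{46792 + \left(u + \left(\left(13 - 19\right) + 7\right)\right) t{\left(-4,-10 \right)}} = \sqrt{46792 + \left(-1 + \left(\left(13 - 19\right) + 7\right)\right) \left(- 10 \left(1 - 4\right)\right)} = \sqrt{46792 + \left(-1 + \left(-6 + 7\right)\right) \left(\left(-10\right) \left(-3\right)\right)} = \sqrt{46792 + \left(-1 + 1\right) 30} = \sqrt{46792 + 0 \cdot 30} = \sqrt{46792 + 0} = \sqrt{46792} = 2 \sqrt{11698}$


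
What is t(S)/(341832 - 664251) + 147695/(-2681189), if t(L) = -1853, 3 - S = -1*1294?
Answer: -42651430988/864466276191 ≈ -0.049338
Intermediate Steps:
S = 1297 (S = 3 - (-1)*1294 = 3 - 1*(-1294) = 3 + 1294 = 1297)
t(S)/(341832 - 664251) + 147695/(-2681189) = -1853/(341832 - 664251) + 147695/(-2681189) = -1853/(-322419) + 147695*(-1/2681189) = -1853*(-1/322419) - 147695/2681189 = 1853/322419 - 147695/2681189 = -42651430988/864466276191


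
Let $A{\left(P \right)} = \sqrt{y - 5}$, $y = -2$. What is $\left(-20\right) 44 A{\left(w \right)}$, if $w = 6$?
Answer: $- 880 i \sqrt{7} \approx - 2328.3 i$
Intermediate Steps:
$A{\left(P \right)} = i \sqrt{7}$ ($A{\left(P \right)} = \sqrt{-2 - 5} = \sqrt{-7} = i \sqrt{7}$)
$\left(-20\right) 44 A{\left(w \right)} = \left(-20\right) 44 i \sqrt{7} = - 880 i \sqrt{7}$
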